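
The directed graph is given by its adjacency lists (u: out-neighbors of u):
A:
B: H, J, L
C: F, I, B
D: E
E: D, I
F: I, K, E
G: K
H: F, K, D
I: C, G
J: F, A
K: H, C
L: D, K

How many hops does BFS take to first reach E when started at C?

2

Level 0: C
Level 1: B, F, I
Level 2: E, G, H, J, K, L
Level 3: A, D
E first appears at level 2.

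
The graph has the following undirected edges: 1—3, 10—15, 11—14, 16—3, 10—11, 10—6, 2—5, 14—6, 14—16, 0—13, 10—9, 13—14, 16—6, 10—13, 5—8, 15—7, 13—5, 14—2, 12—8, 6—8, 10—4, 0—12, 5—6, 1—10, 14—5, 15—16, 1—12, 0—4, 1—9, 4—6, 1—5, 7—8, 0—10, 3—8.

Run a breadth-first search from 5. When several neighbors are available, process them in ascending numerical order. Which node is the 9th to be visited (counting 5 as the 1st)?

9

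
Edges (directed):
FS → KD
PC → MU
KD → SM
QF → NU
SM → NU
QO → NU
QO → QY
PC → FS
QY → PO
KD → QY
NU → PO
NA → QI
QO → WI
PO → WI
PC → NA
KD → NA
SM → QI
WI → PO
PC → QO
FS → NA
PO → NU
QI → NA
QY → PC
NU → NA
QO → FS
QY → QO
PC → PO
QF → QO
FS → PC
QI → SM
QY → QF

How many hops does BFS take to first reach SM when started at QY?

4

Level 0: QY
Level 1: PC, PO, QF, QO
Level 2: FS, MU, NA, NU, WI
Level 3: KD, QI
Level 4: SM
SM first appears at level 4.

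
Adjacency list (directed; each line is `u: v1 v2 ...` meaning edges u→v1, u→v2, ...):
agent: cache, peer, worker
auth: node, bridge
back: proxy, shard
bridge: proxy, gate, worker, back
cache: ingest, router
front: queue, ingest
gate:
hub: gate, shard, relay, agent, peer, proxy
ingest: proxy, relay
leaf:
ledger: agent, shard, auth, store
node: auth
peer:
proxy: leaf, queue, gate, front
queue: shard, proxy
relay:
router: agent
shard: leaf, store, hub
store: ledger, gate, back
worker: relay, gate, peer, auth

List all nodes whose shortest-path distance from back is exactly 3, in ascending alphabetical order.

agent, ingest, ledger, peer, relay

Level 0: back
Level 1: proxy, shard
Level 2: front, gate, hub, leaf, queue, store
Level 3: agent, ingest, ledger, peer, relay
Level 4: auth, cache, worker
Level 5: bridge, node, router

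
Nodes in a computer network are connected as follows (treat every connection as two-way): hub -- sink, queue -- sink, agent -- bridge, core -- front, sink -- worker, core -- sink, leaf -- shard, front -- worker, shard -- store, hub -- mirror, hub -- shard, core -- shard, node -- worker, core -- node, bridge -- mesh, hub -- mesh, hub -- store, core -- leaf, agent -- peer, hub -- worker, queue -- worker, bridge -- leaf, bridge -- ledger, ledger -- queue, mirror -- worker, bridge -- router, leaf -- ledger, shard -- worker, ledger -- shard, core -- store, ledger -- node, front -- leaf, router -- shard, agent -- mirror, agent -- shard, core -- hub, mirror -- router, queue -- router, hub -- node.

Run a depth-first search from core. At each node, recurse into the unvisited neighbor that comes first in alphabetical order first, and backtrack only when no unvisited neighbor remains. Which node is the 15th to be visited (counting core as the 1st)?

worker

Visit core
core → front
front → leaf
leaf → bridge
bridge → agent
agent → mirror
mirror → hub
hub → mesh
hub → node
node → ledger
ledger → queue
queue → router
router → shard
shard → store
shard → worker
worker → sink
agent → peer

Visit order: core, front, leaf, bridge, agent, mirror, hub, mesh, node, ledger, queue, router, shard, store, worker, sink, peer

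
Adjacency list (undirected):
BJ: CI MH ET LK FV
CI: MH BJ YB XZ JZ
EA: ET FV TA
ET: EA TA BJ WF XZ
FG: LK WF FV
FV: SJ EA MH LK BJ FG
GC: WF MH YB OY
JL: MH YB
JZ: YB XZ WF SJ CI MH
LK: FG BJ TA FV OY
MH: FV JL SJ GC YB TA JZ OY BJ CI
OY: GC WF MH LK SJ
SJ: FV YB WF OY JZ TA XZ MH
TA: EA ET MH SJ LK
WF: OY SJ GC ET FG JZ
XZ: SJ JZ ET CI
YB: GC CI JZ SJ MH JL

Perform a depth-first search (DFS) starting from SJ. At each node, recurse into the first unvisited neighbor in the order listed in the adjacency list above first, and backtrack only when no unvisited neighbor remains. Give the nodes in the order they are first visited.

SJ → FV → EA → ET → TA → MH → JL → YB → GC → WF → OY → LK → FG → BJ → CI → XZ → JZ

Visit SJ
SJ → FV
FV → EA
EA → ET
ET → TA
TA → MH
MH → JL
JL → YB
YB → GC
GC → WF
WF → OY
OY → LK
LK → FG
LK → BJ
BJ → CI
CI → XZ
XZ → JZ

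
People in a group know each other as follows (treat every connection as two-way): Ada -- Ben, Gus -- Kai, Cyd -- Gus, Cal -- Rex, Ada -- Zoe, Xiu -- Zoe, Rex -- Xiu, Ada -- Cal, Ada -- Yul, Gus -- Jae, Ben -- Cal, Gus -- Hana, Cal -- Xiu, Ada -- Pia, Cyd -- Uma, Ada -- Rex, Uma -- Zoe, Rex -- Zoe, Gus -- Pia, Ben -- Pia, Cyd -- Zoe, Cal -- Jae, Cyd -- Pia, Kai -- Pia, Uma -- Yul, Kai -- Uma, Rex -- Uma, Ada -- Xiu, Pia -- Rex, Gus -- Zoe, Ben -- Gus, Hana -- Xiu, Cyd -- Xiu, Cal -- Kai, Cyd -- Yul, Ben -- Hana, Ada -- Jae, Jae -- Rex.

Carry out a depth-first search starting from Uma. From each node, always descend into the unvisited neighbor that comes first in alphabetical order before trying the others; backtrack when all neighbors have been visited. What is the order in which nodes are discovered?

Visit Uma
Uma → Cyd
Cyd → Gus
Gus → Ben
Ben → Ada
Ada → Cal
Cal → Jae
Jae → Rex
Rex → Pia
Pia → Kai
Rex → Xiu
Xiu → Hana
Xiu → Zoe
Ada → Yul

Uma → Cyd → Gus → Ben → Ada → Cal → Jae → Rex → Pia → Kai → Xiu → Hana → Zoe → Yul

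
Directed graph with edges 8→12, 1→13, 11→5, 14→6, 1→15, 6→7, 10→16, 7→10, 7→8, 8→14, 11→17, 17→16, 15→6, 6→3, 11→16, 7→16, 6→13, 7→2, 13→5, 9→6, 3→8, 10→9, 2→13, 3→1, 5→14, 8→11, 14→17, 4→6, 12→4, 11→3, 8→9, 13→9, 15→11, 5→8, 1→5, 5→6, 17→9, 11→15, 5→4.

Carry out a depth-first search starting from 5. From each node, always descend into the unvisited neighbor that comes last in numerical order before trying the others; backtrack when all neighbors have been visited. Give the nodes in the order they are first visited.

Visit 5
5 → 14
14 → 17
17 → 16
17 → 9
9 → 6
6 → 13
6 → 7
7 → 10
7 → 8
8 → 12
12 → 4
8 → 11
11 → 15
11 → 3
3 → 1
7 → 2

5 → 14 → 17 → 16 → 9 → 6 → 13 → 7 → 10 → 8 → 12 → 4 → 11 → 15 → 3 → 1 → 2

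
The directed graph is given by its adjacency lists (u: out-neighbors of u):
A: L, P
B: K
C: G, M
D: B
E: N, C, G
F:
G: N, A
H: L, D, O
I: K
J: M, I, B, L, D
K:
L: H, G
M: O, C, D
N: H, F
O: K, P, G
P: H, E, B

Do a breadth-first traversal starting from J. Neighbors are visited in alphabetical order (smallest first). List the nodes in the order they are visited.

Visit J; enqueue B, D, I, L, M → queue [B, D, I, L, M]
Visit B; enqueue K → queue [D, I, L, M, K]
Visit D → queue [I, L, M, K]
Visit I → queue [L, M, K]
Visit L; enqueue G, H → queue [M, K, G, H]
Visit M; enqueue C, O → queue [K, G, H, C, O]
Visit K → queue [G, H, C, O]
Visit G; enqueue A, N → queue [H, C, O, A, N]
Visit H → queue [C, O, A, N]
Visit C → queue [O, A, N]
Visit O; enqueue P → queue [A, N, P]
Visit A → queue [N, P]
Visit N; enqueue F → queue [P, F]
Visit P; enqueue E → queue [F, E]
Visit F → queue [E]
Visit E → queue []

J → B → D → I → L → M → K → G → H → C → O → A → N → P → F → E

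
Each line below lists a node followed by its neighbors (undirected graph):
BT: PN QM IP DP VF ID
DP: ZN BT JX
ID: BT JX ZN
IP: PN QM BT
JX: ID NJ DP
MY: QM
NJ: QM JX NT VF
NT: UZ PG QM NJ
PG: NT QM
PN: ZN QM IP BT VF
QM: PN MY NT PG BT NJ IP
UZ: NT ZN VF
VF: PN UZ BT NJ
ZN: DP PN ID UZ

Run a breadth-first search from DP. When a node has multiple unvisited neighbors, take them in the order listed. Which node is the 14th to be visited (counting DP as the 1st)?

PG

Visit DP; enqueue ZN, BT, JX → queue [ZN, BT, JX]
Visit ZN; enqueue PN, ID, UZ → queue [BT, JX, PN, ID, UZ]
Visit BT; enqueue QM, IP, VF → queue [JX, PN, ID, UZ, QM, IP, VF]
Visit JX; enqueue NJ → queue [PN, ID, UZ, QM, IP, VF, NJ]
Visit PN → queue [ID, UZ, QM, IP, VF, NJ]
Visit ID → queue [UZ, QM, IP, VF, NJ]
Visit UZ; enqueue NT → queue [QM, IP, VF, NJ, NT]
Visit QM; enqueue MY, PG → queue [IP, VF, NJ, NT, MY, PG]
Visit IP → queue [VF, NJ, NT, MY, PG]
Visit VF → queue [NJ, NT, MY, PG]
Visit NJ → queue [NT, MY, PG]
Visit NT → queue [MY, PG]
Visit MY → queue [PG]
Visit PG → queue []

Visit order: DP, ZN, BT, JX, PN, ID, UZ, QM, IP, VF, NJ, NT, MY, PG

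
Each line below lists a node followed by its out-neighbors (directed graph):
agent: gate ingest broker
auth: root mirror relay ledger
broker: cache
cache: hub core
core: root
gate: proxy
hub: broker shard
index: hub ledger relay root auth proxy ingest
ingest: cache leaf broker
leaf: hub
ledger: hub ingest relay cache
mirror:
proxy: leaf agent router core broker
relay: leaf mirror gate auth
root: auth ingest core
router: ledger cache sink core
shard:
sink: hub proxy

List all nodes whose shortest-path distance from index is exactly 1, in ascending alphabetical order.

auth, hub, ingest, ledger, proxy, relay, root

Level 0: index
Level 1: auth, hub, ingest, ledger, proxy, relay, root
Level 2: agent, broker, cache, core, gate, leaf, mirror, router, shard
Level 3: sink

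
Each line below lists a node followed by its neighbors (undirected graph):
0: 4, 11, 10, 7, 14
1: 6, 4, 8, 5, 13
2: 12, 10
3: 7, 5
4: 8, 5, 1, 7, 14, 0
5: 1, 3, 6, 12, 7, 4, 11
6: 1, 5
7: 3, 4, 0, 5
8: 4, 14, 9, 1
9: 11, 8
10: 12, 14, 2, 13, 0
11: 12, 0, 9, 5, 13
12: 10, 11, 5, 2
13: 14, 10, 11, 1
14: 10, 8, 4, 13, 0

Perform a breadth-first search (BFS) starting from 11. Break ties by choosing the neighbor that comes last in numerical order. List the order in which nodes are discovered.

Visit 11; enqueue 13, 12, 9, 5, 0 → queue [13, 12, 9, 5, 0]
Visit 13; enqueue 14, 10, 1 → queue [12, 9, 5, 0, 14, 10, 1]
Visit 12; enqueue 2 → queue [9, 5, 0, 14, 10, 1, 2]
Visit 9; enqueue 8 → queue [5, 0, 14, 10, 1, 2, 8]
Visit 5; enqueue 7, 6, 4, 3 → queue [0, 14, 10, 1, 2, 8, 7, 6, 4, 3]
Visit 0 → queue [14, 10, 1, 2, 8, 7, 6, 4, 3]
Visit 14 → queue [10, 1, 2, 8, 7, 6, 4, 3]
Visit 10 → queue [1, 2, 8, 7, 6, 4, 3]
Visit 1 → queue [2, 8, 7, 6, 4, 3]
Visit 2 → queue [8, 7, 6, 4, 3]
Visit 8 → queue [7, 6, 4, 3]
Visit 7 → queue [6, 4, 3]
Visit 6 → queue [4, 3]
Visit 4 → queue [3]
Visit 3 → queue []

11, 13, 12, 9, 5, 0, 14, 10, 1, 2, 8, 7, 6, 4, 3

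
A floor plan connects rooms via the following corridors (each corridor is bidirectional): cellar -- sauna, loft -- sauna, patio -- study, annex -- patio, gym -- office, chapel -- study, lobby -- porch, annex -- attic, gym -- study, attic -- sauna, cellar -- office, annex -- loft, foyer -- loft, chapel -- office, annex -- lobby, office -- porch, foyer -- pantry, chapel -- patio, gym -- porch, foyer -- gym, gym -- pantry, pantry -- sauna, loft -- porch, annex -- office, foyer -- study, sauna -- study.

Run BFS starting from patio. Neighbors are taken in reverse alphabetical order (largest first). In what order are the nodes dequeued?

Visit patio; enqueue study, chapel, annex → queue [study, chapel, annex]
Visit study; enqueue sauna, gym, foyer → queue [chapel, annex, sauna, gym, foyer]
Visit chapel; enqueue office → queue [annex, sauna, gym, foyer, office]
Visit annex; enqueue loft, lobby, attic → queue [sauna, gym, foyer, office, loft, lobby, attic]
Visit sauna; enqueue pantry, cellar → queue [gym, foyer, office, loft, lobby, attic, pantry, cellar]
Visit gym; enqueue porch → queue [foyer, office, loft, lobby, attic, pantry, cellar, porch]
Visit foyer → queue [office, loft, lobby, attic, pantry, cellar, porch]
Visit office → queue [loft, lobby, attic, pantry, cellar, porch]
Visit loft → queue [lobby, attic, pantry, cellar, porch]
Visit lobby → queue [attic, pantry, cellar, porch]
Visit attic → queue [pantry, cellar, porch]
Visit pantry → queue [cellar, porch]
Visit cellar → queue [porch]
Visit porch → queue []

patio -> study -> chapel -> annex -> sauna -> gym -> foyer -> office -> loft -> lobby -> attic -> pantry -> cellar -> porch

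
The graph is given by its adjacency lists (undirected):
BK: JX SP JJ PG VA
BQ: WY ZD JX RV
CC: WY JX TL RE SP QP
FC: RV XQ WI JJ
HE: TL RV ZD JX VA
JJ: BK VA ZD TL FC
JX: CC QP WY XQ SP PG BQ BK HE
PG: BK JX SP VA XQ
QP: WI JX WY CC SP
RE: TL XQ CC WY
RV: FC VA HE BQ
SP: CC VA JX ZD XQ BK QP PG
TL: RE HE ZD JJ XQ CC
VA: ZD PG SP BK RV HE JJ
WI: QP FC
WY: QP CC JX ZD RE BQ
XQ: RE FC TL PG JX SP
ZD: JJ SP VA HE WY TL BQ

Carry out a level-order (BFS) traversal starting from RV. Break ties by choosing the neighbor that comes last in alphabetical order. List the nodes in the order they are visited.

Visit RV; enqueue VA, HE, FC, BQ → queue [VA, HE, FC, BQ]
Visit VA; enqueue ZD, SP, PG, JJ, BK → queue [HE, FC, BQ, ZD, SP, PG, JJ, BK]
Visit HE; enqueue TL, JX → queue [FC, BQ, ZD, SP, PG, JJ, BK, TL, JX]
Visit FC; enqueue XQ, WI → queue [BQ, ZD, SP, PG, JJ, BK, TL, JX, XQ, WI]
Visit BQ; enqueue WY → queue [ZD, SP, PG, JJ, BK, TL, JX, XQ, WI, WY]
Visit ZD → queue [SP, PG, JJ, BK, TL, JX, XQ, WI, WY]
Visit SP; enqueue QP, CC → queue [PG, JJ, BK, TL, JX, XQ, WI, WY, QP, CC]
Visit PG → queue [JJ, BK, TL, JX, XQ, WI, WY, QP, CC]
Visit JJ → queue [BK, TL, JX, XQ, WI, WY, QP, CC]
Visit BK → queue [TL, JX, XQ, WI, WY, QP, CC]
Visit TL; enqueue RE → queue [JX, XQ, WI, WY, QP, CC, RE]
Visit JX → queue [XQ, WI, WY, QP, CC, RE]
Visit XQ → queue [WI, WY, QP, CC, RE]
Visit WI → queue [WY, QP, CC, RE]
Visit WY → queue [QP, CC, RE]
Visit QP → queue [CC, RE]
Visit CC → queue [RE]
Visit RE → queue []

RV, VA, HE, FC, BQ, ZD, SP, PG, JJ, BK, TL, JX, XQ, WI, WY, QP, CC, RE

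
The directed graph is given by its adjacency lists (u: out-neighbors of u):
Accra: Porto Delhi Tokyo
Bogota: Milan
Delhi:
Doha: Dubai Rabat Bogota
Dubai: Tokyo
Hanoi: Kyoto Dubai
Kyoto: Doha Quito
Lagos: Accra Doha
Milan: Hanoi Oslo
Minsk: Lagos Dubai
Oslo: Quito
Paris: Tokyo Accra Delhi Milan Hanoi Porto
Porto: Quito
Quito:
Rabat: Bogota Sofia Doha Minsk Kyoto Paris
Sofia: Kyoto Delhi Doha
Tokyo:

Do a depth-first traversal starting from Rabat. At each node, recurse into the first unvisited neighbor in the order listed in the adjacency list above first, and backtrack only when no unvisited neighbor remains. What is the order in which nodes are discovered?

Rabat Bogota Milan Hanoi Kyoto Doha Dubai Tokyo Quito Oslo Sofia Delhi Minsk Lagos Accra Porto Paris

Visit Rabat
Rabat → Bogota
Bogota → Milan
Milan → Hanoi
Hanoi → Kyoto
Kyoto → Doha
Doha → Dubai
Dubai → Tokyo
Kyoto → Quito
Milan → Oslo
Rabat → Sofia
Sofia → Delhi
Rabat → Minsk
Minsk → Lagos
Lagos → Accra
Accra → Porto
Rabat → Paris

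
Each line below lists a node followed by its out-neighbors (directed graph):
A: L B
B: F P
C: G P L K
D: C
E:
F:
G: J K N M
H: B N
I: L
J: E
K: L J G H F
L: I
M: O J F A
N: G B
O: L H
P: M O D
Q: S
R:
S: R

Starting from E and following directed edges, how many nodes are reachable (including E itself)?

BFS from E visits: E
Reachable nodes: 1 of 19 total.

1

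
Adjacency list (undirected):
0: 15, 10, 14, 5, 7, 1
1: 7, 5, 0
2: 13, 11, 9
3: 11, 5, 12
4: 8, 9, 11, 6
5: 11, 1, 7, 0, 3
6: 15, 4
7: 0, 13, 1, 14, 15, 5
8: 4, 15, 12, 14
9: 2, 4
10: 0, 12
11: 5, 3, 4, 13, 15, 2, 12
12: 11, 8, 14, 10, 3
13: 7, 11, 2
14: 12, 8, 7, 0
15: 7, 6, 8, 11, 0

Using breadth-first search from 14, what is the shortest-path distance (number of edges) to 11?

Level 0: 14
Level 1: 0, 7, 8, 12
Level 2: 1, 3, 4, 5, 10, 11, 13, 15
Level 3: 2, 6, 9
11 first appears at level 2.

2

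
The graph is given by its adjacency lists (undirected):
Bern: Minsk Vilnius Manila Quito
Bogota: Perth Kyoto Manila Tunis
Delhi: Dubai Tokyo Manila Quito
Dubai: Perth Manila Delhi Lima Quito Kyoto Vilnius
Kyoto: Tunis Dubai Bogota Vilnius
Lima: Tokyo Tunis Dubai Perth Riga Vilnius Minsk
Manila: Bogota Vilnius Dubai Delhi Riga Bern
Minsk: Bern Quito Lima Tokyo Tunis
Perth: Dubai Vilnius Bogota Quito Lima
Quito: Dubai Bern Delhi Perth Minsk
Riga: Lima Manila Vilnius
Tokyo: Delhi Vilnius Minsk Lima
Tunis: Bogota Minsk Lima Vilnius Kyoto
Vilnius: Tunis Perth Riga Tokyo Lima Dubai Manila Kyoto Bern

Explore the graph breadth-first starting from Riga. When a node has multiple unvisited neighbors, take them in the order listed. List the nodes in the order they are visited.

Riga Lima Manila Vilnius Tokyo Tunis Dubai Perth Minsk Bogota Delhi Bern Kyoto Quito

Visit Riga; enqueue Lima, Manila, Vilnius → queue [Lima, Manila, Vilnius]
Visit Lima; enqueue Tokyo, Tunis, Dubai, Perth, Minsk → queue [Manila, Vilnius, Tokyo, Tunis, Dubai, Perth, Minsk]
Visit Manila; enqueue Bogota, Delhi, Bern → queue [Vilnius, Tokyo, Tunis, Dubai, Perth, Minsk, Bogota, Delhi, Bern]
Visit Vilnius; enqueue Kyoto → queue [Tokyo, Tunis, Dubai, Perth, Minsk, Bogota, Delhi, Bern, Kyoto]
Visit Tokyo → queue [Tunis, Dubai, Perth, Minsk, Bogota, Delhi, Bern, Kyoto]
Visit Tunis → queue [Dubai, Perth, Minsk, Bogota, Delhi, Bern, Kyoto]
Visit Dubai; enqueue Quito → queue [Perth, Minsk, Bogota, Delhi, Bern, Kyoto, Quito]
Visit Perth → queue [Minsk, Bogota, Delhi, Bern, Kyoto, Quito]
Visit Minsk → queue [Bogota, Delhi, Bern, Kyoto, Quito]
Visit Bogota → queue [Delhi, Bern, Kyoto, Quito]
Visit Delhi → queue [Bern, Kyoto, Quito]
Visit Bern → queue [Kyoto, Quito]
Visit Kyoto → queue [Quito]
Visit Quito → queue []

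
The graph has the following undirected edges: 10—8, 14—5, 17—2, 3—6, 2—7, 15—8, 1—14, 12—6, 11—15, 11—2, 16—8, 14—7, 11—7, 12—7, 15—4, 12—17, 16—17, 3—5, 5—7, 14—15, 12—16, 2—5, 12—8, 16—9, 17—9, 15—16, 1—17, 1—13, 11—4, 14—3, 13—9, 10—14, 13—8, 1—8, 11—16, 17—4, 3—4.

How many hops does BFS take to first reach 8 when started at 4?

2

Level 0: 4
Level 1: 3, 11, 15, 17
Level 2: 1, 2, 5, 6, 7, 8, 9, 12, 14, 16
Level 3: 10, 13
8 first appears at level 2.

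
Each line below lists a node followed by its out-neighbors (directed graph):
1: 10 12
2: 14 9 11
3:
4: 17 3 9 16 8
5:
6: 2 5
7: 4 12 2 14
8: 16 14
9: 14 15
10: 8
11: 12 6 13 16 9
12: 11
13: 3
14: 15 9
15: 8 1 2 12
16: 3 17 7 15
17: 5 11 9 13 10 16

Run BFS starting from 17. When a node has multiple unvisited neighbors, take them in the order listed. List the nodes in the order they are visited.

17, 5, 11, 9, 13, 10, 16, 12, 6, 14, 15, 3, 8, 7, 2, 1, 4

Visit 17; enqueue 5, 11, 9, 13, 10, 16 → queue [5, 11, 9, 13, 10, 16]
Visit 5 → queue [11, 9, 13, 10, 16]
Visit 11; enqueue 12, 6 → queue [9, 13, 10, 16, 12, 6]
Visit 9; enqueue 14, 15 → queue [13, 10, 16, 12, 6, 14, 15]
Visit 13; enqueue 3 → queue [10, 16, 12, 6, 14, 15, 3]
Visit 10; enqueue 8 → queue [16, 12, 6, 14, 15, 3, 8]
Visit 16; enqueue 7 → queue [12, 6, 14, 15, 3, 8, 7]
Visit 12 → queue [6, 14, 15, 3, 8, 7]
Visit 6; enqueue 2 → queue [14, 15, 3, 8, 7, 2]
Visit 14 → queue [15, 3, 8, 7, 2]
Visit 15; enqueue 1 → queue [3, 8, 7, 2, 1]
Visit 3 → queue [8, 7, 2, 1]
Visit 8 → queue [7, 2, 1]
Visit 7; enqueue 4 → queue [2, 1, 4]
Visit 2 → queue [1, 4]
Visit 1 → queue [4]
Visit 4 → queue []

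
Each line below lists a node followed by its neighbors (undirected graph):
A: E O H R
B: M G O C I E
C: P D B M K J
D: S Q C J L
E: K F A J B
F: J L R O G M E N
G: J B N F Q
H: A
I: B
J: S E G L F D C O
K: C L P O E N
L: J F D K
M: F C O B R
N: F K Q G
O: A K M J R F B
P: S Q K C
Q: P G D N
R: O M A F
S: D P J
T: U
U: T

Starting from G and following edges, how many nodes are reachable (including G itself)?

BFS from G visits: G, J, B, N, F, Q, S, E, L, D, C, O, M, I, K, R, P, A, H
Reachable nodes: 19 of 21 total.

19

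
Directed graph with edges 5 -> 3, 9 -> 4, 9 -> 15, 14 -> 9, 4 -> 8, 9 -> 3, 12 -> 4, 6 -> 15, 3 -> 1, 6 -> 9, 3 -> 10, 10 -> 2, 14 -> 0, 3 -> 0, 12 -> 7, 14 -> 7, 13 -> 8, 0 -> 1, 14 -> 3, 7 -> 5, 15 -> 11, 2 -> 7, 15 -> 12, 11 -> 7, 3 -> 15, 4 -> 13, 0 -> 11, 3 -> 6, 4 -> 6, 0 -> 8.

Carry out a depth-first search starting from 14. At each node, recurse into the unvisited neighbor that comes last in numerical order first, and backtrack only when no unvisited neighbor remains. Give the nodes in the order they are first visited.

Visit 14
14 → 9
9 → 15
15 → 12
12 → 7
7 → 5
5 → 3
3 → 10
10 → 2
3 → 6
3 → 1
3 → 0
0 → 11
0 → 8
12 → 4
4 → 13

14, 9, 15, 12, 7, 5, 3, 10, 2, 6, 1, 0, 11, 8, 4, 13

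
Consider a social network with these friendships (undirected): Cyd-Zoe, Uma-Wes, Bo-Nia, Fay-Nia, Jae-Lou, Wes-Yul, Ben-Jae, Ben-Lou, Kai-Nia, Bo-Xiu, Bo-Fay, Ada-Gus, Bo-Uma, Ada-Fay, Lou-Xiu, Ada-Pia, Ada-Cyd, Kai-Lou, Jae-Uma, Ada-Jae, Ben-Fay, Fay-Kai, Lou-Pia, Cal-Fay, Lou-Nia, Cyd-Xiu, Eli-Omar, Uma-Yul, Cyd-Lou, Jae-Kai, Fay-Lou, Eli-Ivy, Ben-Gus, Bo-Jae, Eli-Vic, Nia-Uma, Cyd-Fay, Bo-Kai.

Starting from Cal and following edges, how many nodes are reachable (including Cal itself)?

BFS from Cal visits: Cal, Fay, Nia, Lou, Kai, Cyd, Bo, Ben, Ada, Uma, Xiu, Pia, Jae, Zoe, Gus, Yul, Wes
Reachable nodes: 17 of 21 total.

17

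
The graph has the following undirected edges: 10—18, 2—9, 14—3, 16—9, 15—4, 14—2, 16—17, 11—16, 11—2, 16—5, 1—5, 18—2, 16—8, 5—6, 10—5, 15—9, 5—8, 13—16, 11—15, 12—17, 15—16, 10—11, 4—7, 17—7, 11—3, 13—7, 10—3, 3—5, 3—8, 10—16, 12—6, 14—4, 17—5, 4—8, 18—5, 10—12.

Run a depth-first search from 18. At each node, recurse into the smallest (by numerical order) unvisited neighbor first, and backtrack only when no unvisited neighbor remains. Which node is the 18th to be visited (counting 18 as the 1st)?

Visit 18
18 → 2
2 → 9
9 → 15
15 → 4
4 → 7
7 → 13
13 → 16
16 → 5
5 → 1
5 → 3
3 → 8
3 → 10
10 → 11
10 → 12
12 → 6
12 → 17
3 → 14

Visit order: 18, 2, 9, 15, 4, 7, 13, 16, 5, 1, 3, 8, 10, 11, 12, 6, 17, 14

14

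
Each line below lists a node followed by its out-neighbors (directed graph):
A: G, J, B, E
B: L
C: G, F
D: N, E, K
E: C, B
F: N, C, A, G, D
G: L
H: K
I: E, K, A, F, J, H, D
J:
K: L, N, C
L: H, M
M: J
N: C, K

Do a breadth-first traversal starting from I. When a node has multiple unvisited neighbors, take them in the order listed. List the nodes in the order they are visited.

I → E → K → A → F → J → H → D → C → B → L → N → G → M

Visit I; enqueue E, K, A, F, J, H, D → queue [E, K, A, F, J, H, D]
Visit E; enqueue C, B → queue [K, A, F, J, H, D, C, B]
Visit K; enqueue L, N → queue [A, F, J, H, D, C, B, L, N]
Visit A; enqueue G → queue [F, J, H, D, C, B, L, N, G]
Visit F → queue [J, H, D, C, B, L, N, G]
Visit J → queue [H, D, C, B, L, N, G]
Visit H → queue [D, C, B, L, N, G]
Visit D → queue [C, B, L, N, G]
Visit C → queue [B, L, N, G]
Visit B → queue [L, N, G]
Visit L; enqueue M → queue [N, G, M]
Visit N → queue [G, M]
Visit G → queue [M]
Visit M → queue []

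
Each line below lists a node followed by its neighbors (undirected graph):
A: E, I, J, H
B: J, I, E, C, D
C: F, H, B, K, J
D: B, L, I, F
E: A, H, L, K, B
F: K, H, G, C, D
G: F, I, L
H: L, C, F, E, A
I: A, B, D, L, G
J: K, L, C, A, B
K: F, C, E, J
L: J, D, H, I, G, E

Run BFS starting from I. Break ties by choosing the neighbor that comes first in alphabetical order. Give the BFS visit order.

Visit I; enqueue A, B, D, G, L → queue [A, B, D, G, L]
Visit A; enqueue E, H, J → queue [B, D, G, L, E, H, J]
Visit B; enqueue C → queue [D, G, L, E, H, J, C]
Visit D; enqueue F → queue [G, L, E, H, J, C, F]
Visit G → queue [L, E, H, J, C, F]
Visit L → queue [E, H, J, C, F]
Visit E; enqueue K → queue [H, J, C, F, K]
Visit H → queue [J, C, F, K]
Visit J → queue [C, F, K]
Visit C → queue [F, K]
Visit F → queue [K]
Visit K → queue []

I A B D G L E H J C F K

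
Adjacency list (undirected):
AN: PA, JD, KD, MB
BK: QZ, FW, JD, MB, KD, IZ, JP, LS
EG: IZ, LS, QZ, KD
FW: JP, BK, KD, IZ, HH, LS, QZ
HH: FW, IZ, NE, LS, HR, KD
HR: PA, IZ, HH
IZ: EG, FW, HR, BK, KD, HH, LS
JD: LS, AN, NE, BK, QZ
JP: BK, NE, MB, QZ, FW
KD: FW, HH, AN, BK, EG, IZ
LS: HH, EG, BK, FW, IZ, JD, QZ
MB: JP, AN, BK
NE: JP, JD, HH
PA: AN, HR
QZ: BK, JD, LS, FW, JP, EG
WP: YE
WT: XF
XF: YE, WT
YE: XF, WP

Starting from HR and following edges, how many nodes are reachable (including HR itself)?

15

BFS from HR visits: HR, PA, IZ, HH, AN, EG, FW, BK, KD, LS, NE, JD, MB, QZ, JP
Reachable nodes: 15 of 19 total.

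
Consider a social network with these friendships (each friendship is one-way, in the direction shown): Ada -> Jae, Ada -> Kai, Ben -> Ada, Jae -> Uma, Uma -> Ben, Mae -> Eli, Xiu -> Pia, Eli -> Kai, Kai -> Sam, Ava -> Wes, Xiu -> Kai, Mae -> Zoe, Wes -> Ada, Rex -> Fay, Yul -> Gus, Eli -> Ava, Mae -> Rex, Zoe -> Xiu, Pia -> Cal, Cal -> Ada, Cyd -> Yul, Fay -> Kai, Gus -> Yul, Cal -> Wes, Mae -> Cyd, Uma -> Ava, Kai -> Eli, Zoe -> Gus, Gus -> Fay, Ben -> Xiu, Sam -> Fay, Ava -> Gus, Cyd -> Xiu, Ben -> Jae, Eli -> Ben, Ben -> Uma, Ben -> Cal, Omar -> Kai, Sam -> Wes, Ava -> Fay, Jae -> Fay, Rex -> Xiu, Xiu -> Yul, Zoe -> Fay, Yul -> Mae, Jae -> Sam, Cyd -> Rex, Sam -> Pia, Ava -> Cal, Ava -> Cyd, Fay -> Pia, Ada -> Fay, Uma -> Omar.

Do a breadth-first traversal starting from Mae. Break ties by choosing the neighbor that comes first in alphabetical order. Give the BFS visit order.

Mae → Cyd → Eli → Rex → Zoe → Xiu → Yul → Ava → Ben → Kai → Fay → Gus → Pia → Cal → Wes → Ada → Jae → Uma → Sam → Omar

Visit Mae; enqueue Cyd, Eli, Rex, Zoe → queue [Cyd, Eli, Rex, Zoe]
Visit Cyd; enqueue Xiu, Yul → queue [Eli, Rex, Zoe, Xiu, Yul]
Visit Eli; enqueue Ava, Ben, Kai → queue [Rex, Zoe, Xiu, Yul, Ava, Ben, Kai]
Visit Rex; enqueue Fay → queue [Zoe, Xiu, Yul, Ava, Ben, Kai, Fay]
Visit Zoe; enqueue Gus → queue [Xiu, Yul, Ava, Ben, Kai, Fay, Gus]
Visit Xiu; enqueue Pia → queue [Yul, Ava, Ben, Kai, Fay, Gus, Pia]
Visit Yul → queue [Ava, Ben, Kai, Fay, Gus, Pia]
Visit Ava; enqueue Cal, Wes → queue [Ben, Kai, Fay, Gus, Pia, Cal, Wes]
Visit Ben; enqueue Ada, Jae, Uma → queue [Kai, Fay, Gus, Pia, Cal, Wes, Ada, Jae, Uma]
Visit Kai; enqueue Sam → queue [Fay, Gus, Pia, Cal, Wes, Ada, Jae, Uma, Sam]
Visit Fay → queue [Gus, Pia, Cal, Wes, Ada, Jae, Uma, Sam]
Visit Gus → queue [Pia, Cal, Wes, Ada, Jae, Uma, Sam]
Visit Pia → queue [Cal, Wes, Ada, Jae, Uma, Sam]
Visit Cal → queue [Wes, Ada, Jae, Uma, Sam]
Visit Wes → queue [Ada, Jae, Uma, Sam]
Visit Ada → queue [Jae, Uma, Sam]
Visit Jae → queue [Uma, Sam]
Visit Uma; enqueue Omar → queue [Sam, Omar]
Visit Sam → queue [Omar]
Visit Omar → queue []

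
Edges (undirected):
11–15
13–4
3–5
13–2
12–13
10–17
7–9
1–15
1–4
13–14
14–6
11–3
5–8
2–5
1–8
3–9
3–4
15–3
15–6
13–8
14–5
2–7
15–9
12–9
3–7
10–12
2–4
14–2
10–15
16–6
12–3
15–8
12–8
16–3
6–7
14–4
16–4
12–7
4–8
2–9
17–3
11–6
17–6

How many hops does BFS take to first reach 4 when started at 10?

3

Level 0: 10
Level 1: 12, 15, 17
Level 2: 1, 3, 6, 7, 8, 9, 11, 13
Level 3: 2, 4, 5, 14, 16
4 first appears at level 3.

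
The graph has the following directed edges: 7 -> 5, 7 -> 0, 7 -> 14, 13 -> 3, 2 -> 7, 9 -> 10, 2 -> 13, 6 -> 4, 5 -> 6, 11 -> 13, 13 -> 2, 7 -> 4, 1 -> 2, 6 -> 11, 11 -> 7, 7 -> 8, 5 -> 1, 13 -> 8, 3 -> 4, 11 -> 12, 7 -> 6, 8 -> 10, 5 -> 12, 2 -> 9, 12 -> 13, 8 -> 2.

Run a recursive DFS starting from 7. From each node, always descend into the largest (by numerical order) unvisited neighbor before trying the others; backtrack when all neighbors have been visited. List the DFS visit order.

7, 14, 8, 10, 2, 13, 3, 4, 9, 6, 11, 12, 5, 1, 0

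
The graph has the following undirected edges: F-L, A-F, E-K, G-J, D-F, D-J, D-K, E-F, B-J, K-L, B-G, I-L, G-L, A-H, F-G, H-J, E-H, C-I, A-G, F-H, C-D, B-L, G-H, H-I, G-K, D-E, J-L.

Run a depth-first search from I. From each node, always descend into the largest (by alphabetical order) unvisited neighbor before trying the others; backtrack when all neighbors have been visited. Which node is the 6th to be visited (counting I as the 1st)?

H

Visit I
I → L
L → K
K → G
G → J
J → H
H → F
F → E
E → D
D → C
F → A
J → B

Visit order: I, L, K, G, J, H, F, E, D, C, A, B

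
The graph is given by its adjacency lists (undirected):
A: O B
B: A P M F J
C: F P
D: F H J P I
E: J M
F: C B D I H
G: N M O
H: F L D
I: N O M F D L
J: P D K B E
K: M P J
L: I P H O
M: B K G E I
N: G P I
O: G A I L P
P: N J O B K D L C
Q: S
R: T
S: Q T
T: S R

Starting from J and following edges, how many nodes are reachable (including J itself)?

16

BFS from J visits: J, P, D, K, B, E, N, O, L, C, F, H, I, M, A, G
Reachable nodes: 16 of 20 total.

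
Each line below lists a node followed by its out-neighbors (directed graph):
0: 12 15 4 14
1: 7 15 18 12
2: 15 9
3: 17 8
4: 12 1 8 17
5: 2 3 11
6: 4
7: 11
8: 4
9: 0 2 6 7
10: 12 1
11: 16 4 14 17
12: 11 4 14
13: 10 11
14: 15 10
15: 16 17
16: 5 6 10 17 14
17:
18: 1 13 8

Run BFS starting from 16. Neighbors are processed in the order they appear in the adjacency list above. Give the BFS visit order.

Visit 16; enqueue 5, 6, 10, 17, 14 → queue [5, 6, 10, 17, 14]
Visit 5; enqueue 2, 3, 11 → queue [6, 10, 17, 14, 2, 3, 11]
Visit 6; enqueue 4 → queue [10, 17, 14, 2, 3, 11, 4]
Visit 10; enqueue 12, 1 → queue [17, 14, 2, 3, 11, 4, 12, 1]
Visit 17 → queue [14, 2, 3, 11, 4, 12, 1]
Visit 14; enqueue 15 → queue [2, 3, 11, 4, 12, 1, 15]
Visit 2; enqueue 9 → queue [3, 11, 4, 12, 1, 15, 9]
Visit 3; enqueue 8 → queue [11, 4, 12, 1, 15, 9, 8]
Visit 11 → queue [4, 12, 1, 15, 9, 8]
Visit 4 → queue [12, 1, 15, 9, 8]
Visit 12 → queue [1, 15, 9, 8]
Visit 1; enqueue 7, 18 → queue [15, 9, 8, 7, 18]
Visit 15 → queue [9, 8, 7, 18]
Visit 9; enqueue 0 → queue [8, 7, 18, 0]
Visit 8 → queue [7, 18, 0]
Visit 7 → queue [18, 0]
Visit 18; enqueue 13 → queue [0, 13]
Visit 0 → queue [13]
Visit 13 → queue []

16, 5, 6, 10, 17, 14, 2, 3, 11, 4, 12, 1, 15, 9, 8, 7, 18, 0, 13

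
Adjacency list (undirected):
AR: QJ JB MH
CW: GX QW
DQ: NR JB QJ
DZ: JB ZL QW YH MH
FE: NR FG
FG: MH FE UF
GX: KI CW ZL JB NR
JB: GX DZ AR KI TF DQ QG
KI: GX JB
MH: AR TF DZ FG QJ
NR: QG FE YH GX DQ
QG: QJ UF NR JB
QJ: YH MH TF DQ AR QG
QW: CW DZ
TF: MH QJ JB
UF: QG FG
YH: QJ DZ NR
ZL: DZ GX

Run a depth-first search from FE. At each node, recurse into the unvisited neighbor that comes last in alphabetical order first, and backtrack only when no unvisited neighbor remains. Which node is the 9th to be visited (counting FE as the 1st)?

QG

Visit FE
FE → NR
NR → YH
YH → QJ
QJ → TF
TF → MH
MH → FG
FG → UF
UF → QG
QG → JB
JB → KI
KI → GX
GX → ZL
ZL → DZ
DZ → QW
QW → CW
JB → DQ
JB → AR

Visit order: FE, NR, YH, QJ, TF, MH, FG, UF, QG, JB, KI, GX, ZL, DZ, QW, CW, DQ, AR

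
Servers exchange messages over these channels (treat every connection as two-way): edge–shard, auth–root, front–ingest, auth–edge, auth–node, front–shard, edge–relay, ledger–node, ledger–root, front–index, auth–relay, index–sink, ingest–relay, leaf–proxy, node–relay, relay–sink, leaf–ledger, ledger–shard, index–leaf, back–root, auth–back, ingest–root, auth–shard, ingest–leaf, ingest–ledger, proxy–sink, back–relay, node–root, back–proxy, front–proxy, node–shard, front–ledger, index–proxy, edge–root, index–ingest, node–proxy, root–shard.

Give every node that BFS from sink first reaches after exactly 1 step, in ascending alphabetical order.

index, proxy, relay

Level 0: sink
Level 1: index, proxy, relay
Level 2: auth, back, edge, front, ingest, leaf, node
Level 3: ledger, root, shard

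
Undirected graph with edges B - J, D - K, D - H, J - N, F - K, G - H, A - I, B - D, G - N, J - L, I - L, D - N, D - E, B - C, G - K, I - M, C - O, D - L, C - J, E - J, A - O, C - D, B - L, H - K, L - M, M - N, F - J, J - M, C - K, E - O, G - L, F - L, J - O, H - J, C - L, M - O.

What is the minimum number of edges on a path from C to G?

2

Level 0: C
Level 1: B, D, J, K, L, O
Level 2: A, E, F, G, H, I, M, N
G first appears at level 2.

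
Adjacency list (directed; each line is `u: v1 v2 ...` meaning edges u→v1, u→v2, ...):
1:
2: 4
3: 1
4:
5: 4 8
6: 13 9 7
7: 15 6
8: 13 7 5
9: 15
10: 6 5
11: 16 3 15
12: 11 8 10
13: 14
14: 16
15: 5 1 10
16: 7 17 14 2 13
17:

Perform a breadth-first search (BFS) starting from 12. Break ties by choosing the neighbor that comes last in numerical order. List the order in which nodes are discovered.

12 11 10 8 16 15 3 6 5 13 7 17 14 2 1 9 4

Visit 12; enqueue 11, 10, 8 → queue [11, 10, 8]
Visit 11; enqueue 16, 15, 3 → queue [10, 8, 16, 15, 3]
Visit 10; enqueue 6, 5 → queue [8, 16, 15, 3, 6, 5]
Visit 8; enqueue 13, 7 → queue [16, 15, 3, 6, 5, 13, 7]
Visit 16; enqueue 17, 14, 2 → queue [15, 3, 6, 5, 13, 7, 17, 14, 2]
Visit 15; enqueue 1 → queue [3, 6, 5, 13, 7, 17, 14, 2, 1]
Visit 3 → queue [6, 5, 13, 7, 17, 14, 2, 1]
Visit 6; enqueue 9 → queue [5, 13, 7, 17, 14, 2, 1, 9]
Visit 5; enqueue 4 → queue [13, 7, 17, 14, 2, 1, 9, 4]
Visit 13 → queue [7, 17, 14, 2, 1, 9, 4]
Visit 7 → queue [17, 14, 2, 1, 9, 4]
Visit 17 → queue [14, 2, 1, 9, 4]
Visit 14 → queue [2, 1, 9, 4]
Visit 2 → queue [1, 9, 4]
Visit 1 → queue [9, 4]
Visit 9 → queue [4]
Visit 4 → queue []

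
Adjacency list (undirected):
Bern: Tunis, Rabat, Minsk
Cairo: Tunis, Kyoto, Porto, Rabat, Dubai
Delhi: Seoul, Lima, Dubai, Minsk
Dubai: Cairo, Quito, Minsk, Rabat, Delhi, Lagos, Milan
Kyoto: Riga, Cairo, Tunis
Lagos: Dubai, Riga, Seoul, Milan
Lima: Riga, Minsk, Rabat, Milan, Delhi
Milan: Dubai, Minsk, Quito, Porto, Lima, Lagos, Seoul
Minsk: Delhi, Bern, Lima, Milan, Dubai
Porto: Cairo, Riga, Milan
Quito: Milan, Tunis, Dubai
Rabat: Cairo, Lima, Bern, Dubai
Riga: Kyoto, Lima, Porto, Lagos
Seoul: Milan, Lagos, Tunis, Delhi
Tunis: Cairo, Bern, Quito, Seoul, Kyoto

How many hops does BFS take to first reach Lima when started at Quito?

2

Level 0: Quito
Level 1: Dubai, Milan, Tunis
Level 2: Bern, Cairo, Delhi, Kyoto, Lagos, Lima, Minsk, Porto, Rabat, Seoul
Level 3: Riga
Lima first appears at level 2.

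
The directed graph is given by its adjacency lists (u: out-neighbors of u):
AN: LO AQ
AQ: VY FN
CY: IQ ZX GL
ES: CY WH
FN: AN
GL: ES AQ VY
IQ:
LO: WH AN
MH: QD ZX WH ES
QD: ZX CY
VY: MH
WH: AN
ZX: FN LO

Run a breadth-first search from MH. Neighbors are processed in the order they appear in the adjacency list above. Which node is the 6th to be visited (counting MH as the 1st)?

CY

Visit MH; enqueue QD, ZX, WH, ES → queue [QD, ZX, WH, ES]
Visit QD; enqueue CY → queue [ZX, WH, ES, CY]
Visit ZX; enqueue FN, LO → queue [WH, ES, CY, FN, LO]
Visit WH; enqueue AN → queue [ES, CY, FN, LO, AN]
Visit ES → queue [CY, FN, LO, AN]
Visit CY; enqueue IQ, GL → queue [FN, LO, AN, IQ, GL]
Visit FN → queue [LO, AN, IQ, GL]
Visit LO → queue [AN, IQ, GL]
Visit AN; enqueue AQ → queue [IQ, GL, AQ]
Visit IQ → queue [GL, AQ]
Visit GL; enqueue VY → queue [AQ, VY]
Visit AQ → queue [VY]
Visit VY → queue []

Visit order: MH, QD, ZX, WH, ES, CY, FN, LO, AN, IQ, GL, AQ, VY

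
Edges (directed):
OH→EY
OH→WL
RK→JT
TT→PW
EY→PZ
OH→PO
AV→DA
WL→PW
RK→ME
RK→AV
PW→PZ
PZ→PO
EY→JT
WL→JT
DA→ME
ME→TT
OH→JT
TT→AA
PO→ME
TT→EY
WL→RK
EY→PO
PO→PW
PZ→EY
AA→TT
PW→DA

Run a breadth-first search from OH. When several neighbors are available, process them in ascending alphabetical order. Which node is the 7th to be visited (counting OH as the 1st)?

Visit OH; enqueue EY, JT, PO, WL → queue [EY, JT, PO, WL]
Visit EY; enqueue PZ → queue [JT, PO, WL, PZ]
Visit JT → queue [PO, WL, PZ]
Visit PO; enqueue ME, PW → queue [WL, PZ, ME, PW]
Visit WL; enqueue RK → queue [PZ, ME, PW, RK]
Visit PZ → queue [ME, PW, RK]
Visit ME; enqueue TT → queue [PW, RK, TT]
Visit PW; enqueue DA → queue [RK, TT, DA]
Visit RK; enqueue AV → queue [TT, DA, AV]
Visit TT; enqueue AA → queue [DA, AV, AA]
Visit DA → queue [AV, AA]
Visit AV → queue [AA]
Visit AA → queue []

Visit order: OH, EY, JT, PO, WL, PZ, ME, PW, RK, TT, DA, AV, AA

ME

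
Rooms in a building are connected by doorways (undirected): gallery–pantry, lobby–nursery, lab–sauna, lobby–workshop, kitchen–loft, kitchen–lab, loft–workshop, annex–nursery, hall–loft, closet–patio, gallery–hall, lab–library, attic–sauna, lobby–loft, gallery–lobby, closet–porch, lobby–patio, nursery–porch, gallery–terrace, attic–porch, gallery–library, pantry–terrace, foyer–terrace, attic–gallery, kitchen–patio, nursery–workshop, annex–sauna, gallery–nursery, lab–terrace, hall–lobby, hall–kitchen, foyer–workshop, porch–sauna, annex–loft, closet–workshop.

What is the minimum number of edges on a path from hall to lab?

Level 0: hall
Level 1: gallery, kitchen, lobby, loft
Level 2: annex, attic, lab, library, nursery, pantry, patio, terrace, workshop
Level 3: closet, foyer, porch, sauna
lab first appears at level 2.

2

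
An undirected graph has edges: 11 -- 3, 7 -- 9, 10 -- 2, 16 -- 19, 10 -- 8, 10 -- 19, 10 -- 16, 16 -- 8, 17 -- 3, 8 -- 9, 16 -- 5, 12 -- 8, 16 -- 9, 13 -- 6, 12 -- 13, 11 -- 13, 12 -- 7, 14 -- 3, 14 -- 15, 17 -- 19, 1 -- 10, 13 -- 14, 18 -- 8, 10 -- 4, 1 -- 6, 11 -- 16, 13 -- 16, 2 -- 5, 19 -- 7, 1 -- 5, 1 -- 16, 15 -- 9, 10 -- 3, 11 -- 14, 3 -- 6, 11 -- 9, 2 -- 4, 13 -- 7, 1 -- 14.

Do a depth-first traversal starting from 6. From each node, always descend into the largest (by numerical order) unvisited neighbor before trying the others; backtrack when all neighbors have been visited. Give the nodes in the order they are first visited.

6 13 16 19 17 3 14 15 9 11 8 18 12 7 10 4 2 5 1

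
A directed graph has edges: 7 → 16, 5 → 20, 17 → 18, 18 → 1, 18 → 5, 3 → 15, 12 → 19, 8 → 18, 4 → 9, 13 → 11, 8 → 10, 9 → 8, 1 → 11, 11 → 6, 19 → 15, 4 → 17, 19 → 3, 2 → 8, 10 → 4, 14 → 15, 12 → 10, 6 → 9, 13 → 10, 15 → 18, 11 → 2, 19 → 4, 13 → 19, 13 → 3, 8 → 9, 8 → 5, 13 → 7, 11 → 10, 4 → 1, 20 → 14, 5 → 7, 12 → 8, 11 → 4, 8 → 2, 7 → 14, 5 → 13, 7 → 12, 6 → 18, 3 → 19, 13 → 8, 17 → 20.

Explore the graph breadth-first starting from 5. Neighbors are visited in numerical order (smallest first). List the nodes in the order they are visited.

Visit 5; enqueue 7, 13, 20 → queue [7, 13, 20]
Visit 7; enqueue 12, 14, 16 → queue [13, 20, 12, 14, 16]
Visit 13; enqueue 3, 8, 10, 11, 19 → queue [20, 12, 14, 16, 3, 8, 10, 11, 19]
Visit 20 → queue [12, 14, 16, 3, 8, 10, 11, 19]
Visit 12 → queue [14, 16, 3, 8, 10, 11, 19]
Visit 14; enqueue 15 → queue [16, 3, 8, 10, 11, 19, 15]
Visit 16 → queue [3, 8, 10, 11, 19, 15]
Visit 3 → queue [8, 10, 11, 19, 15]
Visit 8; enqueue 2, 9, 18 → queue [10, 11, 19, 15, 2, 9, 18]
Visit 10; enqueue 4 → queue [11, 19, 15, 2, 9, 18, 4]
Visit 11; enqueue 6 → queue [19, 15, 2, 9, 18, 4, 6]
Visit 19 → queue [15, 2, 9, 18, 4, 6]
Visit 15 → queue [2, 9, 18, 4, 6]
Visit 2 → queue [9, 18, 4, 6]
Visit 9 → queue [18, 4, 6]
Visit 18; enqueue 1 → queue [4, 6, 1]
Visit 4; enqueue 17 → queue [6, 1, 17]
Visit 6 → queue [1, 17]
Visit 1 → queue [17]
Visit 17 → queue []

5, 7, 13, 20, 12, 14, 16, 3, 8, 10, 11, 19, 15, 2, 9, 18, 4, 6, 1, 17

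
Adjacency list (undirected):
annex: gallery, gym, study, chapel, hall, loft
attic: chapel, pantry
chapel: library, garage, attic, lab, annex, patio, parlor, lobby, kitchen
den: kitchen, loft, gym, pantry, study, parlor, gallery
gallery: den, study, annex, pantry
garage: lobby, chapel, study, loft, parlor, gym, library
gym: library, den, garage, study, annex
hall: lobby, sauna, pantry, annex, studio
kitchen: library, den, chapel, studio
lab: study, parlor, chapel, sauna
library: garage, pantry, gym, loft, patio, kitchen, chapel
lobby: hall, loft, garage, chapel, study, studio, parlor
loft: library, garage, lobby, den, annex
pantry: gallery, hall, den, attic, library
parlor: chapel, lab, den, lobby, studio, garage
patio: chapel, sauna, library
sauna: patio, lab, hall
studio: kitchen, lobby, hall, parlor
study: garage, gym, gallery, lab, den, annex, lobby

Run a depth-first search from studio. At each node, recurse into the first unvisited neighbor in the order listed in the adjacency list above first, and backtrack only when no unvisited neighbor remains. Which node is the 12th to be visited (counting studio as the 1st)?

gallery

Visit studio
studio → kitchen
kitchen → library
library → garage
garage → lobby
lobby → hall
hall → sauna
sauna → patio
patio → chapel
chapel → attic
attic → pantry
pantry → gallery
gallery → den
den → loft
loft → annex
annex → gym
gym → study
study → lab
lab → parlor

Visit order: studio, kitchen, library, garage, lobby, hall, sauna, patio, chapel, attic, pantry, gallery, den, loft, annex, gym, study, lab, parlor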